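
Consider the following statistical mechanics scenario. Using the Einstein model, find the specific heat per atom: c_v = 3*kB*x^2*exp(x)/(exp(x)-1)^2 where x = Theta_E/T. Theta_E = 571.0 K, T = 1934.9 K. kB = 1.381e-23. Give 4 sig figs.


Step 1: x = Theta_E/T = 571.0/1934.9 = 0.2951
Step 2: x^2 = 0.08709
Step 3: exp(x) = 1.343
Step 4: c_v = 3*1.381e-23*0.08709*1.343/(1.343-1)^2 = 4.113e-23

4.113e-23


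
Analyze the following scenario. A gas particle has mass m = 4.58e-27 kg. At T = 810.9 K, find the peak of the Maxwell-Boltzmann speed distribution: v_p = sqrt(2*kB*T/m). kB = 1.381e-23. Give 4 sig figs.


Step 1: Numerator = 2*kB*T = 2*1.381e-23*810.9 = 2.24e-20
Step 2: Ratio = 2.24e-20 / 4.58e-27 = 4.89e+06
Step 3: v_p = sqrt(4.89e+06) = 2211 m/s

2211


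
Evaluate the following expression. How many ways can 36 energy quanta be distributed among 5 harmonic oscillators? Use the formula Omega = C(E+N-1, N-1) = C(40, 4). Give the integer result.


Step 1: Use binomial coefficient C(40, 4)
Step 2: Numerator = 40! / 36!
Step 3: Denominator = 4!
Step 4: Omega = 91390

91390


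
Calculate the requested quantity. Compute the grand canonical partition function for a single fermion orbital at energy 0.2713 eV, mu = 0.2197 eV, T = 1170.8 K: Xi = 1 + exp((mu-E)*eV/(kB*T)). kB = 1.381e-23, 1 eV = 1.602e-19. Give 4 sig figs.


Step 1: (mu - E) = 0.2197 - 0.2713 = -0.0516 eV
Step 2: x = (mu-E)*eV/(kB*T) = -0.0516*1.602e-19/(1.381e-23*1170.8) = -0.5113
Step 3: exp(x) = 0.5997
Step 4: Xi = 1 + 0.5997 = 1.6

1.6


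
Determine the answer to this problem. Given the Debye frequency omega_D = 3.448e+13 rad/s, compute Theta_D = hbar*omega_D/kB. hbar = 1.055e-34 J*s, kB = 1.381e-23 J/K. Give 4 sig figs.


Step 1: hbar*omega_D = 1.055e-34 * 3.448e+13 = 3.638e-21 J
Step 2: Theta_D = 3.638e-21 / 1.381e-23
Step 3: Theta_D = 263.4 K

263.4


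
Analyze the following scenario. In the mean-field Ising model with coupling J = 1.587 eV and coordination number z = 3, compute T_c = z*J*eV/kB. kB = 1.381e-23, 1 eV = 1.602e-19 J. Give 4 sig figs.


Step 1: z*J = 3*1.587 = 4.761 eV
Step 2: Convert to Joules: 4.761*1.602e-19 = 7.627e-19 J
Step 3: T_c = 7.627e-19 / 1.381e-23 = 5.523e+04 K

5.523e+04


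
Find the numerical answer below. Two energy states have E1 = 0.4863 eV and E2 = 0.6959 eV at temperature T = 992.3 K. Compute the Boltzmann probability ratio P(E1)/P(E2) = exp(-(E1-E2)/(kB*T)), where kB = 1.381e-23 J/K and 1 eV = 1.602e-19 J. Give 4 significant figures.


Step 1: Compute energy difference dE = E1 - E2 = 0.4863 - 0.6959 = -0.2096 eV
Step 2: Convert to Joules: dE_J = -0.2096 * 1.602e-19 = -3.358e-20 J
Step 3: Compute exponent = -dE_J / (kB * T) = -(-3.358e-20) / (1.381e-23 * 992.3) = 2.45
Step 4: P(E1)/P(E2) = exp(2.45) = 11.59

11.59


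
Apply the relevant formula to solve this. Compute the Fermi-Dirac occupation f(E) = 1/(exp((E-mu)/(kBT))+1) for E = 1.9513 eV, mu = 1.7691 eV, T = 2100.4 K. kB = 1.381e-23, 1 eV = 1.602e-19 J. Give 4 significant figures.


Step 1: (E - mu) = 1.9513 - 1.7691 = 0.1822 eV
Step 2: Convert: (E-mu)*eV = 2.919e-20 J
Step 3: x = (E-mu)*eV/(kB*T) = 1.006
Step 4: f = 1/(exp(1.006)+1) = 0.2677

0.2677


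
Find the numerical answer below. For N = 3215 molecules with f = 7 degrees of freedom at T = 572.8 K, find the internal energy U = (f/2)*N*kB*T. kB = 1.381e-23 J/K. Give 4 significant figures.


Step 1: f/2 = 7/2 = 3.5
Step 2: N*kB*T = 3215*1.381e-23*572.8 = 2.543e-17
Step 3: U = 3.5 * 2.543e-17 = 8.901e-17 J

8.901e-17


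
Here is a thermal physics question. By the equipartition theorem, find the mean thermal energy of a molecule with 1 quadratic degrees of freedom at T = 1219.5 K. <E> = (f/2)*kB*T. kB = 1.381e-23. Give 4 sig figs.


Step 1: f/2 = 1/2 = 0.5
Step 2: kB*T = 1.381e-23 * 1219.5 = 1.684e-20
Step 3: <E> = 0.5 * 1.684e-20 = 8.421e-21 J

8.421e-21


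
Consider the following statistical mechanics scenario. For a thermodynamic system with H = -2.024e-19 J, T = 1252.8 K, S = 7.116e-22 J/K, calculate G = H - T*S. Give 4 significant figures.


Step 1: T*S = 1252.8 * 7.116e-22 = 8.915e-19 J
Step 2: G = H - T*S = -2.024e-19 - 8.915e-19
Step 3: G = -1.094e-18 J

-1.094e-18


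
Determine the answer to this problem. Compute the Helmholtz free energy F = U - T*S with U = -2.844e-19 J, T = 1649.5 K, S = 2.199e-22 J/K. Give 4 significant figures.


Step 1: T*S = 1649.5 * 2.199e-22 = 3.627e-19 J
Step 2: F = U - T*S = -2.844e-19 - 3.627e-19
Step 3: F = -6.471e-19 J

-6.471e-19


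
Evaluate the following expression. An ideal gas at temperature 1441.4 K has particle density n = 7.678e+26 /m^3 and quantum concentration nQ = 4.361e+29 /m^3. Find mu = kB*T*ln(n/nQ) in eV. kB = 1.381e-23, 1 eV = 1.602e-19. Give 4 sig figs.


Step 1: n/nQ = 7.678e+26/4.361e+29 = 0.001761
Step 2: ln(n/nQ) = -6.342
Step 3: mu = kB*T*ln(n/nQ) = 1.991e-20*-6.342 = -1.262e-19 J
Step 4: Convert to eV: -1.262e-19/1.602e-19 = -0.788 eV

-0.788


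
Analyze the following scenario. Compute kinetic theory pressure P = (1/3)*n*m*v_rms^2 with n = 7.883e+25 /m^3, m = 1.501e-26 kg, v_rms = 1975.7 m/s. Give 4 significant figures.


Step 1: v_rms^2 = 1975.7^2 = 3.903e+06
Step 2: n*m = 7.883e+25*1.501e-26 = 1.183
Step 3: P = (1/3)*1.183*3.903e+06 = 1.54e+06 Pa

1.54e+06


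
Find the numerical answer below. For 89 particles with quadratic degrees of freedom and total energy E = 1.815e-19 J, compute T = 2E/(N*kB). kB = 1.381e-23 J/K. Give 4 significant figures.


Step 1: Numerator = 2*E = 2*1.815e-19 = 3.63e-19 J
Step 2: Denominator = N*kB = 89*1.381e-23 = 1.229e-21
Step 3: T = 3.63e-19 / 1.229e-21 = 295.3 K

295.3


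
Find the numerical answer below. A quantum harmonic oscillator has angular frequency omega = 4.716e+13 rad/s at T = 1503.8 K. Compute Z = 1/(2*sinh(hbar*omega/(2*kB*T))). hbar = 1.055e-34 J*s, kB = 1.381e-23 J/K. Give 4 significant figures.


Step 1: Compute x = hbar*omega/(kB*T) = 1.055e-34*4.716e+13/(1.381e-23*1503.8) = 0.2396
Step 2: x/2 = 0.1198
Step 3: sinh(x/2) = 0.1201
Step 4: Z = 1/(2*0.1201) = 4.164

4.164


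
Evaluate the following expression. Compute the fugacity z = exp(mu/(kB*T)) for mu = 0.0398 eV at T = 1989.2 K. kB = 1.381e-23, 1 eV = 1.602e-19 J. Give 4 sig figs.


Step 1: Convert mu to Joules: 0.0398*1.602e-19 = 6.376e-21 J
Step 2: kB*T = 1.381e-23*1989.2 = 2.747e-20 J
Step 3: mu/(kB*T) = 0.2321
Step 4: z = exp(0.2321) = 1.261

1.261


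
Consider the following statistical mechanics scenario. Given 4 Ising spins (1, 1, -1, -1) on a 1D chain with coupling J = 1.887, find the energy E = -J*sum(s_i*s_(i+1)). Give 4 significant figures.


Step 1: Nearest-neighbor products: 1, -1, 1
Step 2: Sum of products = 1
Step 3: E = -1.887 * 1 = -1.887

-1.887


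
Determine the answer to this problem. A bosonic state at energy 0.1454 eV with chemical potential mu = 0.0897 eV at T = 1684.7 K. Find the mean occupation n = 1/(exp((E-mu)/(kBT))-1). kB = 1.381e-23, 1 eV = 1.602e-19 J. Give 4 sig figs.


Step 1: (E - mu) = 0.0557 eV
Step 2: x = (E-mu)*eV/(kB*T) = 0.0557*1.602e-19/(1.381e-23*1684.7) = 0.3835
Step 3: exp(x) = 1.467
Step 4: n = 1/(exp(x)-1) = 2.139

2.139


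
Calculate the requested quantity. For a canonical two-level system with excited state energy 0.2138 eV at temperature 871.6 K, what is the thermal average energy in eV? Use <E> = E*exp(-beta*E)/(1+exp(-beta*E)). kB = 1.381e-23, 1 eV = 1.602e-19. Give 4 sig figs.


Step 1: beta*E = 0.2138*1.602e-19/(1.381e-23*871.6) = 2.846
Step 2: exp(-beta*E) = 0.0581
Step 3: <E> = 0.2138*0.0581/(1+0.0581) = 0.01174 eV

0.01174


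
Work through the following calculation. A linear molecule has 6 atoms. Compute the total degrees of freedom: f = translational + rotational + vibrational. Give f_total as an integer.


Step 1: Translational DOF = 3
Step 2: Rotational DOF (linear) = 2
Step 3: Vibrational DOF = 3*6 - 5 = 13
Step 4: Total = 3 + 2 + 13 = 18

18


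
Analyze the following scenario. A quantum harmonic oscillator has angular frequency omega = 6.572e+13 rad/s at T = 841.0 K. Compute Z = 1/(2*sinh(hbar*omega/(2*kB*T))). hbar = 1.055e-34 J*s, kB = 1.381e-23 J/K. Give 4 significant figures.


Step 1: Compute x = hbar*omega/(kB*T) = 1.055e-34*6.572e+13/(1.381e-23*841.0) = 0.597
Step 2: x/2 = 0.2985
Step 3: sinh(x/2) = 0.3029
Step 4: Z = 1/(2*0.3029) = 1.65

1.65


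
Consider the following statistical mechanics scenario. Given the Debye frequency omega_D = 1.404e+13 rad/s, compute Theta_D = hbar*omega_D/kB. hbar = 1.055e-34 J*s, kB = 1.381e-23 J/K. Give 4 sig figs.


Step 1: hbar*omega_D = 1.055e-34 * 1.404e+13 = 1.481e-21 J
Step 2: Theta_D = 1.481e-21 / 1.381e-23
Step 3: Theta_D = 107.3 K

107.3


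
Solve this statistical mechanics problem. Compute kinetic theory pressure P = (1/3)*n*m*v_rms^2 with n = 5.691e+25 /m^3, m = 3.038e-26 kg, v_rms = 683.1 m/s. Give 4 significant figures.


Step 1: v_rms^2 = 683.1^2 = 4.666e+05
Step 2: n*m = 5.691e+25*3.038e-26 = 1.729
Step 3: P = (1/3)*1.729*4.666e+05 = 2.689e+05 Pa

2.689e+05


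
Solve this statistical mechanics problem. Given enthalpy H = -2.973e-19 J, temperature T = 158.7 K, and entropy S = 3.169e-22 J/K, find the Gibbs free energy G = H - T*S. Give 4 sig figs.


Step 1: T*S = 158.7 * 3.169e-22 = 5.029e-20 J
Step 2: G = H - T*S = -2.973e-19 - 5.029e-20
Step 3: G = -3.476e-19 J

-3.476e-19


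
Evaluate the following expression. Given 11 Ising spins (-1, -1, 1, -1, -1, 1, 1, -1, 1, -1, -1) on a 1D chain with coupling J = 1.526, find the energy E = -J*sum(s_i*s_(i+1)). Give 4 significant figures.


Step 1: Nearest-neighbor products: 1, -1, -1, 1, -1, 1, -1, -1, -1, 1
Step 2: Sum of products = -2
Step 3: E = -1.526 * -2 = 3.052

3.052


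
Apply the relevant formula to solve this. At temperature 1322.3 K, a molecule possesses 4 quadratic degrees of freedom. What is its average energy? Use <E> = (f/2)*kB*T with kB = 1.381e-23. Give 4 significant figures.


Step 1: f/2 = 4/2 = 2
Step 2: kB*T = 1.381e-23 * 1322.3 = 1.826e-20
Step 3: <E> = 2 * 1.826e-20 = 3.652e-20 J

3.652e-20


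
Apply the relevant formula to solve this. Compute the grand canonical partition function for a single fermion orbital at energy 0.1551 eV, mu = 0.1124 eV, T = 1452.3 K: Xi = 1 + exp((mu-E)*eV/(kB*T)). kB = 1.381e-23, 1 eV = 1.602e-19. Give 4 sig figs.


Step 1: (mu - E) = 0.1124 - 0.1551 = -0.0427 eV
Step 2: x = (mu-E)*eV/(kB*T) = -0.0427*1.602e-19/(1.381e-23*1452.3) = -0.3411
Step 3: exp(x) = 0.711
Step 4: Xi = 1 + 0.711 = 1.711

1.711


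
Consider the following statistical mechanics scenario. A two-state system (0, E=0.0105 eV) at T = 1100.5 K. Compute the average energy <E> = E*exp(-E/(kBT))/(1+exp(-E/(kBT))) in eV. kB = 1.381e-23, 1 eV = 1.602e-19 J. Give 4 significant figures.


Step 1: beta*E = 0.0105*1.602e-19/(1.381e-23*1100.5) = 0.1107
Step 2: exp(-beta*E) = 0.8952
Step 3: <E> = 0.0105*0.8952/(1+0.8952) = 0.00496 eV

0.00496


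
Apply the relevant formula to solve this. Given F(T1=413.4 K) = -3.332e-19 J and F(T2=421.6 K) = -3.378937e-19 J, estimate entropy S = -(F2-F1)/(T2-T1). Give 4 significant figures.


Step 1: dF = F2 - F1 = -3.378937e-19 - (-3.332e-19) = -4.6937e-21 J
Step 2: dT = T2 - T1 = 421.6 - 413.4 = 8.2 K
Step 3: S = -dF/dT = -(-4.6937e-21)/8.2 = 5.724e-22 J/K

5.724e-22


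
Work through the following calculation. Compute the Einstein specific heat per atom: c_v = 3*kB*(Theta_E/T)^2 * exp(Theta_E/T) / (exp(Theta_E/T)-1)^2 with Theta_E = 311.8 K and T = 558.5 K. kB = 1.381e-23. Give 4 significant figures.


Step 1: x = Theta_E/T = 311.8/558.5 = 0.5583
Step 2: x^2 = 0.3117
Step 3: exp(x) = 1.748
Step 4: c_v = 3*1.381e-23*0.3117*1.748/(1.748-1)^2 = 4.037e-23

4.037e-23


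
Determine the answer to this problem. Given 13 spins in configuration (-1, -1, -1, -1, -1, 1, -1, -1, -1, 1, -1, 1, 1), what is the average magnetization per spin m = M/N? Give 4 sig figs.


Step 1: Count up spins (+1): 4, down spins (-1): 9
Step 2: Total magnetization M = 4 - 9 = -5
Step 3: m = M/N = -5/13 = -0.3846

-0.3846


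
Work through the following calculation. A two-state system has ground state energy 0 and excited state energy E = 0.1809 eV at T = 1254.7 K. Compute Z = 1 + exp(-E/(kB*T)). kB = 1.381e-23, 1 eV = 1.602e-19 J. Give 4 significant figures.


Step 1: Compute beta*E = E*eV/(kB*T) = 0.1809*1.602e-19/(1.381e-23*1254.7) = 1.673
Step 2: exp(-beta*E) = exp(-1.673) = 0.1878
Step 3: Z = 1 + 0.1878 = 1.188

1.188


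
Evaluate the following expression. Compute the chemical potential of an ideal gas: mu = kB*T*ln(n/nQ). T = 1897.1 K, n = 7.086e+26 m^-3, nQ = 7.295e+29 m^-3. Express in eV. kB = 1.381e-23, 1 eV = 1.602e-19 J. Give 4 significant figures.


Step 1: n/nQ = 7.086e+26/7.295e+29 = 0.0009714
Step 2: ln(n/nQ) = -6.937
Step 3: mu = kB*T*ln(n/nQ) = 2.62e-20*-6.937 = -1.817e-19 J
Step 4: Convert to eV: -1.817e-19/1.602e-19 = -1.134 eV

-1.134


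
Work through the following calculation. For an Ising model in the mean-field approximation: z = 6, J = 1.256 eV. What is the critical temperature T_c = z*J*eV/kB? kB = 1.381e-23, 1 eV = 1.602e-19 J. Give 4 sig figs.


Step 1: z*J = 6*1.256 = 7.536 eV
Step 2: Convert to Joules: 7.536*1.602e-19 = 1.207e-18 J
Step 3: T_c = 1.207e-18 / 1.381e-23 = 8.742e+04 K

8.742e+04


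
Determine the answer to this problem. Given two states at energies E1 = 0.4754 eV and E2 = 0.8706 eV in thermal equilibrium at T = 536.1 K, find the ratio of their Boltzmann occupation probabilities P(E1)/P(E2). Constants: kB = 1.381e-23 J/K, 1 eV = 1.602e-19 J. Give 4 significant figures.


Step 1: Compute energy difference dE = E1 - E2 = 0.4754 - 0.8706 = -0.3952 eV
Step 2: Convert to Joules: dE_J = -0.3952 * 1.602e-19 = -6.331e-20 J
Step 3: Compute exponent = -dE_J / (kB * T) = -(-6.331e-20) / (1.381e-23 * 536.1) = 8.551
Step 4: P(E1)/P(E2) = exp(8.551) = 5174

5174


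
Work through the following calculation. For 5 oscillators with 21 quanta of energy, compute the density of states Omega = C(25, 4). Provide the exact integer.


Step 1: Use binomial coefficient C(25, 4)
Step 2: Numerator = 25! / 21!
Step 3: Denominator = 4!
Step 4: Omega = 12650

12650


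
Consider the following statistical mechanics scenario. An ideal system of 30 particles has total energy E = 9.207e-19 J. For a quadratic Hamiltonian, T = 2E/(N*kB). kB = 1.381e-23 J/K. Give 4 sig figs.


Step 1: Numerator = 2*E = 2*9.207e-19 = 1.841e-18 J
Step 2: Denominator = N*kB = 30*1.381e-23 = 4.143e-22
Step 3: T = 1.841e-18 / 4.143e-22 = 4445 K

4445


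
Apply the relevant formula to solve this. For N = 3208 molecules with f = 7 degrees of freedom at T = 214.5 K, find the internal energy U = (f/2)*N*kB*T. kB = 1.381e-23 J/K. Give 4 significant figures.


Step 1: f/2 = 7/2 = 3.5
Step 2: N*kB*T = 3208*1.381e-23*214.5 = 9.503e-18
Step 3: U = 3.5 * 9.503e-18 = 3.326e-17 J

3.326e-17


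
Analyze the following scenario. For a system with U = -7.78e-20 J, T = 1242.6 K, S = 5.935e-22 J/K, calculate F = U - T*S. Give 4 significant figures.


Step 1: T*S = 1242.6 * 5.935e-22 = 7.375e-19 J
Step 2: F = U - T*S = -7.78e-20 - 7.375e-19
Step 3: F = -8.153e-19 J

-8.153e-19


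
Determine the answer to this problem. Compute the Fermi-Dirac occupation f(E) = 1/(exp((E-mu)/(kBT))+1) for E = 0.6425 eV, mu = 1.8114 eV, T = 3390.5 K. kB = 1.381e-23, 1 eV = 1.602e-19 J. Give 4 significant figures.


Step 1: (E - mu) = 0.6425 - 1.8114 = -1.169 eV
Step 2: Convert: (E-mu)*eV = -1.873e-19 J
Step 3: x = (E-mu)*eV/(kB*T) = -3.999
Step 4: f = 1/(exp(-3.999)+1) = 0.982

0.982


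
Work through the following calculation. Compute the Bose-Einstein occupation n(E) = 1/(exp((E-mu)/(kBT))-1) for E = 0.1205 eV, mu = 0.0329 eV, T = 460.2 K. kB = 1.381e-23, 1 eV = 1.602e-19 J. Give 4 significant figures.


Step 1: (E - mu) = 0.0876 eV
Step 2: x = (E-mu)*eV/(kB*T) = 0.0876*1.602e-19/(1.381e-23*460.2) = 2.208
Step 3: exp(x) = 9.099
Step 4: n = 1/(exp(x)-1) = 0.1235

0.1235


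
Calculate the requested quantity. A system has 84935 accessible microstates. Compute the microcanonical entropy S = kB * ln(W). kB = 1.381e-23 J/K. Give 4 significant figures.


Step 1: ln(W) = ln(84935) = 11.35
Step 2: S = kB * ln(W) = 1.381e-23 * 11.35
Step 3: S = 1.567e-22 J/K

1.567e-22


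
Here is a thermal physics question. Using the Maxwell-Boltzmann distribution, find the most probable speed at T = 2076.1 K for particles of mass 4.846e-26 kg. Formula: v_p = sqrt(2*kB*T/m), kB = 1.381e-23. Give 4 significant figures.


Step 1: Numerator = 2*kB*T = 2*1.381e-23*2076.1 = 5.734e-20
Step 2: Ratio = 5.734e-20 / 4.846e-26 = 1.183e+06
Step 3: v_p = sqrt(1.183e+06) = 1088 m/s

1088


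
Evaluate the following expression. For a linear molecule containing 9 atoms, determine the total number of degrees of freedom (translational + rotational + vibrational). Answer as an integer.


Step 1: Translational DOF = 3
Step 2: Rotational DOF (linear) = 2
Step 3: Vibrational DOF = 3*9 - 5 = 22
Step 4: Total = 3 + 2 + 22 = 27

27


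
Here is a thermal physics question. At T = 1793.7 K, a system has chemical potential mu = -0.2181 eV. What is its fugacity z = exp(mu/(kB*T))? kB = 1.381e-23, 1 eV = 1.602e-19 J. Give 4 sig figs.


Step 1: Convert mu to Joules: -0.2181*1.602e-19 = -3.494e-20 J
Step 2: kB*T = 1.381e-23*1793.7 = 2.477e-20 J
Step 3: mu/(kB*T) = -1.411
Step 4: z = exp(-1.411) = 0.244

0.244


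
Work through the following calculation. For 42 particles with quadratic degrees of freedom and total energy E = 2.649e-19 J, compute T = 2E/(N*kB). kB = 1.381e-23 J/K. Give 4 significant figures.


Step 1: Numerator = 2*E = 2*2.649e-19 = 5.298e-19 J
Step 2: Denominator = N*kB = 42*1.381e-23 = 5.8e-22
Step 3: T = 5.298e-19 / 5.8e-22 = 913.4 K

913.4


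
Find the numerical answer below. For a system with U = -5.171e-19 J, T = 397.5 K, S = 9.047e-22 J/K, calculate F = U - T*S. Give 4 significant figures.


Step 1: T*S = 397.5 * 9.047e-22 = 3.596e-19 J
Step 2: F = U - T*S = -5.171e-19 - 3.596e-19
Step 3: F = -8.767e-19 J

-8.767e-19


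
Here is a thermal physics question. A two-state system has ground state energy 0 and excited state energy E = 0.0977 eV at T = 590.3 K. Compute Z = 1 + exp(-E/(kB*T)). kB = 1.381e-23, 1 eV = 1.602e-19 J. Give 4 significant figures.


Step 1: Compute beta*E = E*eV/(kB*T) = 0.0977*1.602e-19/(1.381e-23*590.3) = 1.92
Step 2: exp(-beta*E) = exp(-1.92) = 0.1466
Step 3: Z = 1 + 0.1466 = 1.147

1.147


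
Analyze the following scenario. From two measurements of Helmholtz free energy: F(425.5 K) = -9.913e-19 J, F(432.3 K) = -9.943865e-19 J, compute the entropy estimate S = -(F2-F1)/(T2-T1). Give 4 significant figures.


Step 1: dF = F2 - F1 = -9.943865e-19 - (-9.913e-19) = -3.0865e-21 J
Step 2: dT = T2 - T1 = 432.3 - 425.5 = 6.8 K
Step 3: S = -dF/dT = -(-3.0865e-21)/6.8 = 4.539e-22 J/K

4.539e-22


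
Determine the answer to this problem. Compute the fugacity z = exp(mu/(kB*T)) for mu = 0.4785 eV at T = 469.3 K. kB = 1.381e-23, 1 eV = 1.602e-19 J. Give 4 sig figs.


Step 1: Convert mu to Joules: 0.4785*1.602e-19 = 7.666e-20 J
Step 2: kB*T = 1.381e-23*469.3 = 6.481e-21 J
Step 3: mu/(kB*T) = 11.83
Step 4: z = exp(11.83) = 1.37e+05

1.37e+05


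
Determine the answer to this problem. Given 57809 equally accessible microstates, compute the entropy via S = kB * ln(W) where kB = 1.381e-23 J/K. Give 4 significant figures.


Step 1: ln(W) = ln(57809) = 10.96
Step 2: S = kB * ln(W) = 1.381e-23 * 10.96
Step 3: S = 1.514e-22 J/K

1.514e-22


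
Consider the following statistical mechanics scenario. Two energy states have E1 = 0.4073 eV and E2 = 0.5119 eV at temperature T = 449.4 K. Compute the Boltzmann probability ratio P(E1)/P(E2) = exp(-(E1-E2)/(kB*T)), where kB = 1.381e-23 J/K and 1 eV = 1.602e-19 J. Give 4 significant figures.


Step 1: Compute energy difference dE = E1 - E2 = 0.4073 - 0.5119 = -0.1046 eV
Step 2: Convert to Joules: dE_J = -0.1046 * 1.602e-19 = -1.676e-20 J
Step 3: Compute exponent = -dE_J / (kB * T) = -(-1.676e-20) / (1.381e-23 * 449.4) = 2.7
Step 4: P(E1)/P(E2) = exp(2.7) = 14.88

14.88


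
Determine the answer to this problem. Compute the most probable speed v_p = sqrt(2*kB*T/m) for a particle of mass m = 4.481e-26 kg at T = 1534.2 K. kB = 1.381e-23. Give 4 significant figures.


Step 1: Numerator = 2*kB*T = 2*1.381e-23*1534.2 = 4.237e-20
Step 2: Ratio = 4.237e-20 / 4.481e-26 = 9.457e+05
Step 3: v_p = sqrt(9.457e+05) = 972.4 m/s

972.4


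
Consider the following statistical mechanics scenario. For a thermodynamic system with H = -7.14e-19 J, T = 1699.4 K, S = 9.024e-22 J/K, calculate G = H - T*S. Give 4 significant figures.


Step 1: T*S = 1699.4 * 9.024e-22 = 1.534e-18 J
Step 2: G = H - T*S = -7.14e-19 - 1.534e-18
Step 3: G = -2.248e-18 J

-2.248e-18


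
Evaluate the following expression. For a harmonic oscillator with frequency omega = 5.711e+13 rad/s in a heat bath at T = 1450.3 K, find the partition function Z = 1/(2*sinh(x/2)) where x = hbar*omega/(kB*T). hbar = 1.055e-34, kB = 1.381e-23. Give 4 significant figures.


Step 1: Compute x = hbar*omega/(kB*T) = 1.055e-34*5.711e+13/(1.381e-23*1450.3) = 0.3008
Step 2: x/2 = 0.1504
Step 3: sinh(x/2) = 0.151
Step 4: Z = 1/(2*0.151) = 3.312

3.312


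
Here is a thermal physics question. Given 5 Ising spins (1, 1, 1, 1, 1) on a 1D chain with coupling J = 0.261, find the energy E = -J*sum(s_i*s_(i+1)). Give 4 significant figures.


Step 1: Nearest-neighbor products: 1, 1, 1, 1
Step 2: Sum of products = 4
Step 3: E = -0.261 * 4 = -1.044

-1.044


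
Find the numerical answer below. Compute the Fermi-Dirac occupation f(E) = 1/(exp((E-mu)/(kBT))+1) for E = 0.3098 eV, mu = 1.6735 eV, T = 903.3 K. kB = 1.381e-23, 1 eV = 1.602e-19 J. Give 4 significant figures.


Step 1: (E - mu) = 0.3098 - 1.6735 = -1.364 eV
Step 2: Convert: (E-mu)*eV = -2.185e-19 J
Step 3: x = (E-mu)*eV/(kB*T) = -17.51
Step 4: f = 1/(exp(-17.51)+1) = 1

1


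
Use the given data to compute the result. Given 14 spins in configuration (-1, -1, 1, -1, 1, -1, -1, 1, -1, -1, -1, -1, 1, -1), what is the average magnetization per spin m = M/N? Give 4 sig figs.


Step 1: Count up spins (+1): 4, down spins (-1): 10
Step 2: Total magnetization M = 4 - 10 = -6
Step 3: m = M/N = -6/14 = -0.4286

-0.4286


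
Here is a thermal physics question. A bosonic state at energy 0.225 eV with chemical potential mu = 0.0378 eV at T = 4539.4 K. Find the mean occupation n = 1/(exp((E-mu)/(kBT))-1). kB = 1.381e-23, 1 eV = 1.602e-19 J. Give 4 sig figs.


Step 1: (E - mu) = 0.1872 eV
Step 2: x = (E-mu)*eV/(kB*T) = 0.1872*1.602e-19/(1.381e-23*4539.4) = 0.4784
Step 3: exp(x) = 1.613
Step 4: n = 1/(exp(x)-1) = 1.63

1.63


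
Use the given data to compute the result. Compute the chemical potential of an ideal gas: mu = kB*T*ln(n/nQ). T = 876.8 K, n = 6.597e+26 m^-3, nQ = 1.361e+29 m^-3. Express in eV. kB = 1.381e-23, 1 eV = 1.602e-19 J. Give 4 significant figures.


Step 1: n/nQ = 6.597e+26/1.361e+29 = 0.004847
Step 2: ln(n/nQ) = -5.329
Step 3: mu = kB*T*ln(n/nQ) = 1.211e-20*-5.329 = -6.453e-20 J
Step 4: Convert to eV: -6.453e-20/1.602e-19 = -0.4028 eV

-0.4028


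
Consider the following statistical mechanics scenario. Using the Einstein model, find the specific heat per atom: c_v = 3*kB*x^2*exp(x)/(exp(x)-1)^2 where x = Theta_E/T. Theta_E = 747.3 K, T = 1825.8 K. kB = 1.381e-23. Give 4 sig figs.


Step 1: x = Theta_E/T = 747.3/1825.8 = 0.4093
Step 2: x^2 = 0.1675
Step 3: exp(x) = 1.506
Step 4: c_v = 3*1.381e-23*0.1675*1.506/(1.506-1)^2 = 4.086e-23

4.086e-23


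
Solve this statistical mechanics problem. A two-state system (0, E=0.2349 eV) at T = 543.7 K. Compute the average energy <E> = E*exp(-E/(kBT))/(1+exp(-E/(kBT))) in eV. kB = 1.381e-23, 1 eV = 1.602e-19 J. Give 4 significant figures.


Step 1: beta*E = 0.2349*1.602e-19/(1.381e-23*543.7) = 5.012
Step 2: exp(-beta*E) = 0.006659
Step 3: <E> = 0.2349*0.006659/(1+0.006659) = 0.001554 eV

0.001554


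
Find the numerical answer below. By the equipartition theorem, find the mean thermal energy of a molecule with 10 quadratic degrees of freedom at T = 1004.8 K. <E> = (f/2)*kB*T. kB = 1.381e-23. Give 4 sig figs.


Step 1: f/2 = 10/2 = 5
Step 2: kB*T = 1.381e-23 * 1004.8 = 1.388e-20
Step 3: <E> = 5 * 1.388e-20 = 6.938e-20 J

6.938e-20


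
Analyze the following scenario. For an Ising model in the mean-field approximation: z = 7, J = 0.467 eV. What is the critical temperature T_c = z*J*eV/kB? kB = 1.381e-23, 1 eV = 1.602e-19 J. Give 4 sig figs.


Step 1: z*J = 7*0.467 = 3.269 eV
Step 2: Convert to Joules: 3.269*1.602e-19 = 5.237e-19 J
Step 3: T_c = 5.237e-19 / 1.381e-23 = 3.792e+04 K

3.792e+04


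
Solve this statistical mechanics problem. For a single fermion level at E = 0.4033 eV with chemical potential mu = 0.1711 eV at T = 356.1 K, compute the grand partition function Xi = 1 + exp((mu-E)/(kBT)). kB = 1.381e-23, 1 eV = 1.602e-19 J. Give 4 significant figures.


Step 1: (mu - E) = 0.1711 - 0.4033 = -0.2322 eV
Step 2: x = (mu-E)*eV/(kB*T) = -0.2322*1.602e-19/(1.381e-23*356.1) = -7.564
Step 3: exp(x) = 0.0005187
Step 4: Xi = 1 + 0.0005187 = 1.001

1.001


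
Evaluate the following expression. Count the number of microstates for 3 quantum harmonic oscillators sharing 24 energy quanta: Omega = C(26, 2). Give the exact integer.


Step 1: Use binomial coefficient C(26, 2)
Step 2: Numerator = 26! / 24!
Step 3: Denominator = 2!
Step 4: Omega = 325

325


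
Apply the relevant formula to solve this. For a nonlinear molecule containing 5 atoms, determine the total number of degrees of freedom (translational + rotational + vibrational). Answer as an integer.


Step 1: Translational DOF = 3
Step 2: Rotational DOF (nonlinear) = 3
Step 3: Vibrational DOF = 3*5 - 6 = 9
Step 4: Total = 3 + 3 + 9 = 15

15


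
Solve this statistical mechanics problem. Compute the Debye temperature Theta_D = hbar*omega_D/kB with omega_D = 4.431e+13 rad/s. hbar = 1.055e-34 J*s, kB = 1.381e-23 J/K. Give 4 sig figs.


Step 1: hbar*omega_D = 1.055e-34 * 4.431e+13 = 4.675e-21 J
Step 2: Theta_D = 4.675e-21 / 1.381e-23
Step 3: Theta_D = 338.5 K

338.5


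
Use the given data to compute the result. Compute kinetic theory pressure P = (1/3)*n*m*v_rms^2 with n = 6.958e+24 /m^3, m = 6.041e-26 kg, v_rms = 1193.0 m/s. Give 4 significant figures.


Step 1: v_rms^2 = 1193.0^2 = 1.423e+06
Step 2: n*m = 6.958e+24*6.041e-26 = 0.4203
Step 3: P = (1/3)*0.4203*1.423e+06 = 1.994e+05 Pa

1.994e+05


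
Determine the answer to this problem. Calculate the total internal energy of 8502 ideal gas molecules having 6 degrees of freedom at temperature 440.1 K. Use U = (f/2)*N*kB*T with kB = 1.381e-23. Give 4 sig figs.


Step 1: f/2 = 6/2 = 3.0
Step 2: N*kB*T = 8502*1.381e-23*440.1 = 5.167e-17
Step 3: U = 3.0 * 5.167e-17 = 1.55e-16 J

1.55e-16


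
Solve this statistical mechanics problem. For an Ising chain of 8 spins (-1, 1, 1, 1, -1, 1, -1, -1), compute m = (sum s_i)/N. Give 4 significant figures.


Step 1: Count up spins (+1): 4, down spins (-1): 4
Step 2: Total magnetization M = 4 - 4 = 0
Step 3: m = M/N = 0/8 = 0

0


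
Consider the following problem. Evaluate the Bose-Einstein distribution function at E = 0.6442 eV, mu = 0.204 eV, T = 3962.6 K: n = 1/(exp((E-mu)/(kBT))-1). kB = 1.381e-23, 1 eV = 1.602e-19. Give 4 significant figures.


Step 1: (E - mu) = 0.4402 eV
Step 2: x = (E-mu)*eV/(kB*T) = 0.4402*1.602e-19/(1.381e-23*3962.6) = 1.289
Step 3: exp(x) = 3.628
Step 4: n = 1/(exp(x)-1) = 0.3805

0.3805


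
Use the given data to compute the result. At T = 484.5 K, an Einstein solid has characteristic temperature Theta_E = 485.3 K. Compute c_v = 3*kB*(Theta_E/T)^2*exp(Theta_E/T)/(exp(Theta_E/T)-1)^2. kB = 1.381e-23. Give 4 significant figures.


Step 1: x = Theta_E/T = 485.3/484.5 = 1.002
Step 2: x^2 = 1.003
Step 3: exp(x) = 2.723
Step 4: c_v = 3*1.381e-23*1.003*2.723/(2.723-1)^2 = 3.813e-23

3.813e-23


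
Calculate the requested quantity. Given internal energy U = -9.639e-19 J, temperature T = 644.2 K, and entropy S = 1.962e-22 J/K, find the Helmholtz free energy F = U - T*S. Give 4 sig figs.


Step 1: T*S = 644.2 * 1.962e-22 = 1.264e-19 J
Step 2: F = U - T*S = -9.639e-19 - 1.264e-19
Step 3: F = -1.09e-18 J

-1.09e-18


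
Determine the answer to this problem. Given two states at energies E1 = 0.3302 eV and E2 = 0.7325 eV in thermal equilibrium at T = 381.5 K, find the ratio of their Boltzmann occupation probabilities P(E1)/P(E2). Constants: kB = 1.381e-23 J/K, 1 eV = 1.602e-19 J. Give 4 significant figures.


Step 1: Compute energy difference dE = E1 - E2 = 0.3302 - 0.7325 = -0.4023 eV
Step 2: Convert to Joules: dE_J = -0.4023 * 1.602e-19 = -6.445e-20 J
Step 3: Compute exponent = -dE_J / (kB * T) = -(-6.445e-20) / (1.381e-23 * 381.5) = 12.23
Step 4: P(E1)/P(E2) = exp(12.23) = 2.054e+05

2.054e+05


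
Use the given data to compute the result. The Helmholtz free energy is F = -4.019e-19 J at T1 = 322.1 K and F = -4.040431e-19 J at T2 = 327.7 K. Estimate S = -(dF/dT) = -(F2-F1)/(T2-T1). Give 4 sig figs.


Step 1: dF = F2 - F1 = -4.040431e-19 - (-4.019e-19) = -2.1431e-21 J
Step 2: dT = T2 - T1 = 327.7 - 322.1 = 5.6 K
Step 3: S = -dF/dT = -(-2.1431e-21)/5.6 = 3.827e-22 J/K

3.827e-22


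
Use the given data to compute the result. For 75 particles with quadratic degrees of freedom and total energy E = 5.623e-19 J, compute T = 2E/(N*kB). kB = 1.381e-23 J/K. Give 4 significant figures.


Step 1: Numerator = 2*E = 2*5.623e-19 = 1.125e-18 J
Step 2: Denominator = N*kB = 75*1.381e-23 = 1.036e-21
Step 3: T = 1.125e-18 / 1.036e-21 = 1086 K

1086


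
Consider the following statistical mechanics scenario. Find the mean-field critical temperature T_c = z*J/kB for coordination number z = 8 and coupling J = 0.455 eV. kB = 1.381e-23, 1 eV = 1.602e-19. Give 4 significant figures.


Step 1: z*J = 8*0.455 = 3.64 eV
Step 2: Convert to Joules: 3.64*1.602e-19 = 5.831e-19 J
Step 3: T_c = 5.831e-19 / 1.381e-23 = 4.223e+04 K

4.223e+04


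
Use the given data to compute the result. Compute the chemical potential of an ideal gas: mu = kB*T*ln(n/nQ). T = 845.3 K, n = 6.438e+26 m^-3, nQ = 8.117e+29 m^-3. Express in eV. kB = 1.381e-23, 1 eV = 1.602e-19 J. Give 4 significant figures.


Step 1: n/nQ = 6.438e+26/8.117e+29 = 0.0007932
Step 2: ln(n/nQ) = -7.139
Step 3: mu = kB*T*ln(n/nQ) = 1.167e-20*-7.139 = -8.334e-20 J
Step 4: Convert to eV: -8.334e-20/1.602e-19 = -0.5202 eV

-0.5202


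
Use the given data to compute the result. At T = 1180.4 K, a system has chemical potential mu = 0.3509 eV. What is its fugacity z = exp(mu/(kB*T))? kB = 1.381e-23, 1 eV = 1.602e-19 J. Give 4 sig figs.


Step 1: Convert mu to Joules: 0.3509*1.602e-19 = 5.621e-20 J
Step 2: kB*T = 1.381e-23*1180.4 = 1.63e-20 J
Step 3: mu/(kB*T) = 3.448
Step 4: z = exp(3.448) = 31.45

31.45


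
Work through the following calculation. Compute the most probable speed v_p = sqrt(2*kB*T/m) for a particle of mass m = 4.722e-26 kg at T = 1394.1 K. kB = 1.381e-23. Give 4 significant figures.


Step 1: Numerator = 2*kB*T = 2*1.381e-23*1394.1 = 3.851e-20
Step 2: Ratio = 3.851e-20 / 4.722e-26 = 8.154e+05
Step 3: v_p = sqrt(8.154e+05) = 903 m/s

903


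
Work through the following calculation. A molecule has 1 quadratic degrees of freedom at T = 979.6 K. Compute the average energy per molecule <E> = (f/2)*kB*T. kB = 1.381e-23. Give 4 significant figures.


Step 1: f/2 = 1/2 = 0.5
Step 2: kB*T = 1.381e-23 * 979.6 = 1.353e-20
Step 3: <E> = 0.5 * 1.353e-20 = 6.764e-21 J

6.764e-21


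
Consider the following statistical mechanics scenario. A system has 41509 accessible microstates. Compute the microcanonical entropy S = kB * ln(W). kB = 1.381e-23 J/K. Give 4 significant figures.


Step 1: ln(W) = ln(41509) = 10.63
Step 2: S = kB * ln(W) = 1.381e-23 * 10.63
Step 3: S = 1.469e-22 J/K

1.469e-22


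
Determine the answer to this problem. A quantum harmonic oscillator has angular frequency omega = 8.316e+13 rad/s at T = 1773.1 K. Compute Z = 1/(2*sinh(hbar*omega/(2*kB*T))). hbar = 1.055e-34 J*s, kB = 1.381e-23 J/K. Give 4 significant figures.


Step 1: Compute x = hbar*omega/(kB*T) = 1.055e-34*8.316e+13/(1.381e-23*1773.1) = 0.3583
Step 2: x/2 = 0.1791
Step 3: sinh(x/2) = 0.1801
Step 4: Z = 1/(2*0.1801) = 2.776

2.776


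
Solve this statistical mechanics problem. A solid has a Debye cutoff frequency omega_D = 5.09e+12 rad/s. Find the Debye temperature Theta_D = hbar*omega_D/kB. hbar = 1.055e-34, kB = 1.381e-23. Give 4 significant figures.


Step 1: hbar*omega_D = 1.055e-34 * 5.09e+12 = 5.37e-22 J
Step 2: Theta_D = 5.37e-22 / 1.381e-23
Step 3: Theta_D = 38.88 K

38.88


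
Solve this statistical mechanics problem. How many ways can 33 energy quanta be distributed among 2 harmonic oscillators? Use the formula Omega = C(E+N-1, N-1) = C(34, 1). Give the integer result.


Step 1: Use binomial coefficient C(34, 1)
Step 2: Numerator = 34! / 33!
Step 3: Denominator = 1!
Step 4: Omega = 34

34


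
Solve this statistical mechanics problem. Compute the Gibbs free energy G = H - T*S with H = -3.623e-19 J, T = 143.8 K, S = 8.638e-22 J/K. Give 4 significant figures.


Step 1: T*S = 143.8 * 8.638e-22 = 1.242e-19 J
Step 2: G = H - T*S = -3.623e-19 - 1.242e-19
Step 3: G = -4.865e-19 J

-4.865e-19


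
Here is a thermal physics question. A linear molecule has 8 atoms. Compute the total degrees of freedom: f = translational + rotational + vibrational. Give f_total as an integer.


Step 1: Translational DOF = 3
Step 2: Rotational DOF (linear) = 2
Step 3: Vibrational DOF = 3*8 - 5 = 19
Step 4: Total = 3 + 2 + 19 = 24

24


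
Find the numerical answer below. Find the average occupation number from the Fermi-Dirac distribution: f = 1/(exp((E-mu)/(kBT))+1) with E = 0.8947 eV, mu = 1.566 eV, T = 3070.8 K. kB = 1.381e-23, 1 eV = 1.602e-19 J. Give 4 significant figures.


Step 1: (E - mu) = 0.8947 - 1.566 = -0.6713 eV
Step 2: Convert: (E-mu)*eV = -1.075e-19 J
Step 3: x = (E-mu)*eV/(kB*T) = -2.536
Step 4: f = 1/(exp(-2.536)+1) = 0.9266

0.9266


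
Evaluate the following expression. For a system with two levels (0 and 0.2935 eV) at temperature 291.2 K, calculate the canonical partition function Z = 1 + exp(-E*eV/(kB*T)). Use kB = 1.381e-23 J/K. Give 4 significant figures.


Step 1: Compute beta*E = E*eV/(kB*T) = 0.2935*1.602e-19/(1.381e-23*291.2) = 11.69
Step 2: exp(-beta*E) = exp(-11.69) = 8.361e-06
Step 3: Z = 1 + 8.361e-06 = 1

1


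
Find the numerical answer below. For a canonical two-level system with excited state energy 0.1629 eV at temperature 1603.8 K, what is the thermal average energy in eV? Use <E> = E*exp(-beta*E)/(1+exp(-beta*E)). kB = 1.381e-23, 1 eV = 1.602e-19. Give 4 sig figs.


Step 1: beta*E = 0.1629*1.602e-19/(1.381e-23*1603.8) = 1.178
Step 2: exp(-beta*E) = 0.3078
Step 3: <E> = 0.1629*0.3078/(1+0.3078) = 0.03834 eV

0.03834


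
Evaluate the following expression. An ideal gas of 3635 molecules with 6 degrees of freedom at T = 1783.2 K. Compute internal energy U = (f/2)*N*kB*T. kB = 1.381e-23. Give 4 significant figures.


Step 1: f/2 = 6/2 = 3.0
Step 2: N*kB*T = 3635*1.381e-23*1783.2 = 8.952e-17
Step 3: U = 3.0 * 8.952e-17 = 2.685e-16 J

2.685e-16


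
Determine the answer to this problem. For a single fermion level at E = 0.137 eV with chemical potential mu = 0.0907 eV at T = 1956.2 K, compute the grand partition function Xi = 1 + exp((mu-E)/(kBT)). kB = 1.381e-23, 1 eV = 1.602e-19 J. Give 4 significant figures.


Step 1: (mu - E) = 0.0907 - 0.137 = -0.0463 eV
Step 2: x = (mu-E)*eV/(kB*T) = -0.0463*1.602e-19/(1.381e-23*1956.2) = -0.2746
Step 3: exp(x) = 0.7599
Step 4: Xi = 1 + 0.7599 = 1.76

1.76


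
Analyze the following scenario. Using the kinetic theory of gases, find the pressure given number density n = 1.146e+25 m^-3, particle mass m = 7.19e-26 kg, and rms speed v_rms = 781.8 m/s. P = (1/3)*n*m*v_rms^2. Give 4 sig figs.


Step 1: v_rms^2 = 781.8^2 = 6.112e+05
Step 2: n*m = 1.146e+25*7.19e-26 = 0.824
Step 3: P = (1/3)*0.824*6.112e+05 = 1.679e+05 Pa

1.679e+05


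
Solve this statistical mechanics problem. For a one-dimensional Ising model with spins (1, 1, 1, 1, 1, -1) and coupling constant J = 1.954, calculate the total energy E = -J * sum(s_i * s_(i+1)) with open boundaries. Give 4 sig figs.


Step 1: Nearest-neighbor products: 1, 1, 1, 1, -1
Step 2: Sum of products = 3
Step 3: E = -1.954 * 3 = -5.862

-5.862


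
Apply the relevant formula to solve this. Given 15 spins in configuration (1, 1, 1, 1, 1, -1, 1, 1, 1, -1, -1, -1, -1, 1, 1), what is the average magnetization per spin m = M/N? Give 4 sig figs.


Step 1: Count up spins (+1): 10, down spins (-1): 5
Step 2: Total magnetization M = 10 - 5 = 5
Step 3: m = M/N = 5/15 = 0.3333

0.3333


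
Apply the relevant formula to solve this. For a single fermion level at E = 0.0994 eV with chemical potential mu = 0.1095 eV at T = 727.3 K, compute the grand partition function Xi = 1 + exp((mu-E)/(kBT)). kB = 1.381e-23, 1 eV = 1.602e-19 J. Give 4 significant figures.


Step 1: (mu - E) = 0.1095 - 0.0994 = 0.0101 eV
Step 2: x = (mu-E)*eV/(kB*T) = 0.0101*1.602e-19/(1.381e-23*727.3) = 0.1611
Step 3: exp(x) = 1.175
Step 4: Xi = 1 + 1.175 = 2.175

2.175


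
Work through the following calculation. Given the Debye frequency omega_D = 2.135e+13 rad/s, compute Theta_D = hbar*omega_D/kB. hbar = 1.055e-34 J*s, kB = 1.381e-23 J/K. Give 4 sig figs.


Step 1: hbar*omega_D = 1.055e-34 * 2.135e+13 = 2.252e-21 J
Step 2: Theta_D = 2.252e-21 / 1.381e-23
Step 3: Theta_D = 163.1 K

163.1


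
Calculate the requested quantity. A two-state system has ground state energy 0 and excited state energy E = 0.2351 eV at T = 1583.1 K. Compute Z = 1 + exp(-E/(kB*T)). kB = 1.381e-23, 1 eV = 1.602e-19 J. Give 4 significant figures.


Step 1: Compute beta*E = E*eV/(kB*T) = 0.2351*1.602e-19/(1.381e-23*1583.1) = 1.723
Step 2: exp(-beta*E) = exp(-1.723) = 0.1786
Step 3: Z = 1 + 0.1786 = 1.179

1.179


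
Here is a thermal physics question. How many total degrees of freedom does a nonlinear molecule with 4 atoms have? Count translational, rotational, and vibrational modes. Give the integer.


Step 1: Translational DOF = 3
Step 2: Rotational DOF (nonlinear) = 3
Step 3: Vibrational DOF = 3*4 - 6 = 6
Step 4: Total = 3 + 3 + 6 = 12

12


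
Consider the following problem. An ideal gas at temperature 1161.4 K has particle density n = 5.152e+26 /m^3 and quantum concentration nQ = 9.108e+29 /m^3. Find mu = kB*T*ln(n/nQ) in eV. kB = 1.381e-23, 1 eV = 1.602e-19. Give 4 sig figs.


Step 1: n/nQ = 5.152e+26/9.108e+29 = 0.0005657
Step 2: ln(n/nQ) = -7.478
Step 3: mu = kB*T*ln(n/nQ) = 1.604e-20*-7.478 = -1.199e-19 J
Step 4: Convert to eV: -1.199e-19/1.602e-19 = -0.7486 eV

-0.7486


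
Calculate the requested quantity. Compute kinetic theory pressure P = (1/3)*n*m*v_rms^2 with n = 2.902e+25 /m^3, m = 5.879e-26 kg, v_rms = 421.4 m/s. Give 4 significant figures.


Step 1: v_rms^2 = 421.4^2 = 1.776e+05
Step 2: n*m = 2.902e+25*5.879e-26 = 1.706
Step 3: P = (1/3)*1.706*1.776e+05 = 1.01e+05 Pa

1.01e+05


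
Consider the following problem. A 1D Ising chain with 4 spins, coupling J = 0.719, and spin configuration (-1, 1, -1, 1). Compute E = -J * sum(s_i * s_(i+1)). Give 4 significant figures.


Step 1: Nearest-neighbor products: -1, -1, -1
Step 2: Sum of products = -3
Step 3: E = -0.719 * -3 = 2.157

2.157


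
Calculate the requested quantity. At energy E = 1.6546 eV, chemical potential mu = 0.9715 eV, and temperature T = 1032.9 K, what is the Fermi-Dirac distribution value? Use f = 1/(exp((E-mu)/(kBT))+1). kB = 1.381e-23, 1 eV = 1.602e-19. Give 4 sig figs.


Step 1: (E - mu) = 1.6546 - 0.9715 = 0.6831 eV
Step 2: Convert: (E-mu)*eV = 1.094e-19 J
Step 3: x = (E-mu)*eV/(kB*T) = 7.672
Step 4: f = 1/(exp(7.672)+1) = 0.0004656

0.0004656


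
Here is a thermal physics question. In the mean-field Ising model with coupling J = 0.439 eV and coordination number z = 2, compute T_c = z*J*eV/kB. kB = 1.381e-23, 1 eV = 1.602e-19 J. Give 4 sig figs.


Step 1: z*J = 2*0.439 = 0.878 eV
Step 2: Convert to Joules: 0.878*1.602e-19 = 1.407e-19 J
Step 3: T_c = 1.407e-19 / 1.381e-23 = 1.019e+04 K

1.019e+04
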